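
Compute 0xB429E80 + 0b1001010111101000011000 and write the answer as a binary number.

0xB429E80 = 0b1011010000101001111010000000 in binary.
Add column by column in base 2, right to left:
  0+0 = 0
  0+0 = 0
  0+0 = 0
  0+1 = 1
  0+1 = 1
  0+0 = 0
  0+0 = 0
  1+0 = 1
  0+0 = 0
  1+1 = 0 carry 1
  1+0+1 = 0 carry 1
  1+1+1 = 1 carry 1
  1+1+1 = 1 carry 1
  0+1+1 = 0 carry 1
  0+1+1 = 0 carry 1
  1+0+1 = 0 carry 1
  0+1+1 = 0 carry 1
  1+0+1 = 0 carry 1
  0+1+1 = 0 carry 1
  0+0+1 = 1
  0+0 = 0
  0+1 = 1
  1+0 = 1
  0+0 = 0
  1+0 = 1
  1+0 = 1
  0+0 = 0
  1+0 = 1

0b1011011010000001100010011000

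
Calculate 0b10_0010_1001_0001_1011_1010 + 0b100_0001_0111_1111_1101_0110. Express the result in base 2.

0b11001000001000110010000

Add column by column in base 2, right to left:
  0+0 = 0
  1+1 = 0 carry 1
  0+1+1 = 0 carry 1
  1+0+1 = 0 carry 1
  1+1+1 = 1 carry 1
  1+0+1 = 0 carry 1
  0+1+1 = 0 carry 1
  1+1+1 = 1 carry 1
  1+1+1 = 1 carry 1
  0+1+1 = 0 carry 1
  0+1+1 = 0 carry 1
  0+1+1 = 0 carry 1
  1+1+1 = 1 carry 1
  0+1+1 = 0 carry 1
  0+1+1 = 0 carry 1
  1+0+1 = 0 carry 1
  0+1+1 = 0 carry 1
  1+0+1 = 0 carry 1
  0+0+1 = 1
  0+0 = 0
  0+0 = 0
  1+0 = 1
  0+1 = 1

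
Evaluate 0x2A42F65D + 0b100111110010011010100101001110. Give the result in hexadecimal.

0b100111110010011010100101001110 = 0x27C9A94E in hexadecimal.
Add column by column in base 16, right to left:
  D+E = B carry 1
  5+4+1 = A
  6+9 = F
  F+A = 9 carry 1
  2+9+1 = C
  4+C = 0 carry 1
  A+7+1 = 2 carry 1
  2+2+1 = 5

0x520C9FAB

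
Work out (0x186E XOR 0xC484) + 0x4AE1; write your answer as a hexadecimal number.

0x127CB

First 0x186E XOR 0xC484 = 0xDCEA.
Add column by column in base 16, right to left:
  A+1 = B
  E+E = C carry 1
  C+A+1 = 7 carry 1
  D+4+1 = 2 carry 1
  final carry 1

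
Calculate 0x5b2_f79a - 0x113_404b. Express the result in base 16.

0x49fb74f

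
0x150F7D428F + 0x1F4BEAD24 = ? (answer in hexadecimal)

Add column by column in base 16, right to left:
  F+4 = 3 carry 1
  8+2+1 = B
  2+D = F
  4+A = E
  D+E = B carry 1
  7+B+1 = 3 carry 1
  F+4+1 = 4 carry 1
  0+F+1 = 0 carry 1
  5+1+1 = 7
  1+0 = 1

0x17043BEFB3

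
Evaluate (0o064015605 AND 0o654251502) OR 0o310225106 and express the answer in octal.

0o064015605 AND 0o654251502 = 0o044011400.
Then OR with 0o310225106.

0o354235506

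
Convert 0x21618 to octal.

0o413030

Expand each hex digit to 4 bits: 2=0010 1=0001 6=0110 1=0001 8=1000.
Group the bits in threes: 100 001 011 000 011 000 → 413030.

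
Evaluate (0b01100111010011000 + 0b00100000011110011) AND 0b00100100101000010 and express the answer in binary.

0b100100000010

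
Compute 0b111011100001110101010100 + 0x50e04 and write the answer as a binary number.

0x50e04 = 0b1010000111000000100 in binary.
Add column by column in base 2, right to left:
  0+0 = 0
  0+0 = 0
  1+1 = 0 carry 1
  0+0+1 = 1
  1+0 = 1
  0+0 = 0
  1+0 = 1
  0+0 = 0
  1+0 = 1
  0+1 = 1
  1+1 = 0 carry 1
  1+1+1 = 1 carry 1
  1+0+1 = 0 carry 1
  0+0+1 = 1
  0+0 = 0
  0+0 = 0
  0+1 = 1
  1+0 = 1
  1+1 = 0 carry 1
  1+0+1 = 0 carry 1
  0+0+1 = 1
  1+0 = 1
  1+0 = 1
  1+0 = 1

0b111100110010101101011000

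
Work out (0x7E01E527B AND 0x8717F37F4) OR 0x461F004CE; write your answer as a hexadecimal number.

0x461FE16FE

0x7E01E527B AND 0x8717F37F4 = 0x0601E1270.
Then OR with 0x461F004CE.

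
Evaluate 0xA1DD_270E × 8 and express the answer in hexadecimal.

Multiply each base-16 digit by 8, carrying:
  E×8 = 112 → write 0 carry 7
  0×8+7 = 7 → write 7
  7×8 = 56 → write 8 carry 3
  2×8+3 = 19 → write 3 carry 1
  D×8+1 = 105 → write 9 carry 6
  D×8+6 = 110 → write E carry 6
  1×8+6 = 14 → write E
  A×8 = 80 → write 0 carry 5
  remaining carry: 5

0x50EE93870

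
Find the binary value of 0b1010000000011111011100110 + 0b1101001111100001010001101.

Add column by column in base 2, right to left:
  0+1 = 1
  1+0 = 1
  1+1 = 0 carry 1
  0+1+1 = 0 carry 1
  0+0+1 = 1
  1+0 = 1
  1+0 = 1
  1+1 = 0 carry 1
  0+0+1 = 1
  1+1 = 0 carry 1
  1+0+1 = 0 carry 1
  1+0+1 = 0 carry 1
  1+0+1 = 0 carry 1
  1+0+1 = 0 carry 1
  0+1+1 = 0 carry 1
  0+1+1 = 0 carry 1
  0+1+1 = 0 carry 1
  0+1+1 = 0 carry 1
  0+1+1 = 0 carry 1
  0+0+1 = 1
  0+0 = 0
  0+1 = 1
  1+0 = 1
  0+1 = 1
  1+1 = 0 carry 1
  final carry 1

0b10111010000000000101110011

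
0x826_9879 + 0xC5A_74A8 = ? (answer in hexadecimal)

Add column by column in base 16, right to left:
  9+8 = 1 carry 1
  7+A+1 = 2 carry 1
  8+4+1 = D
  9+7 = 0 carry 1
  6+A+1 = 1 carry 1
  2+5+1 = 8
  8+C = 4 carry 1
  final carry 1

0x14810D21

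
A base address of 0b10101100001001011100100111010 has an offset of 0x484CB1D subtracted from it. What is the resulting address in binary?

0b10000111111111110111000011101

0x484CB1D = 0b100100001001100101100011101 in binary.
Subtract column by column in base 2:
  0-1 → 1 (borrow)
  1-0-1 → 0
  0-1 → 1 (borrow)
  1-1-1 → 1 (borrow)
  1-1-1 → 1 (borrow)
  1-0-1 → 0
  0-0 → 0
  0-0 → 0
  1-1 → 0
  0-1 → 1 (borrow)
  0-0-1 → 1 (borrow)
  1-1-1 → 1 (borrow)
  1-0-1 → 0
  1-0 → 1
  0-1 → 1 (borrow)
  1-1-1 → 1 (borrow)
  0-0-1 → 1 (borrow)
  0-0-1 → 1 (borrow)
  1-1-1 → 1 (borrow)
  0-0-1 → 1 (borrow)
  0-0-1 → 1 (borrow)
  0-0-1 → 1 (borrow)
  0-0-1 → 1 (borrow)
  1-1-1 → 1 (borrow)
  1-0-1 → 0
  0-0 → 0
  1-1 → 0
  0-0 → 0
  1-0 → 1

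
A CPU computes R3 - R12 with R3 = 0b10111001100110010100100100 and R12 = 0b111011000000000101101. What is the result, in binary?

Subtract column by column in base 2:
  0-1 → 1 (borrow)
  0-0-1 → 1 (borrow)
  1-1-1 → 1 (borrow)
  0-1-1 → 0 (borrow)
  0-0-1 → 1 (borrow)
  1-1-1 → 1 (borrow)
  0-0-1 → 1 (borrow)
  0-0-1 → 1 (borrow)
  1-0-1 → 0
  0-0 → 0
  1-0 → 1
  0-0 → 0
  0-0 → 0
  1-0 → 1
  1-0 → 1
  0-1 → 1 (borrow)
  0-1-1 → 0 (borrow)
  1-0-1 → 0
  1-1 → 0
  0-1 → 1 (borrow)
  0-1-1 → 0 (borrow)
  1-0-1 → 0
  1-0 → 1
  1-0 → 1
  0-0 → 0
  1-0 → 1

0b10110010001110010011110111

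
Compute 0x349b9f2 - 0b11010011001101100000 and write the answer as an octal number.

0x349b9f2 = 0o322334762 in octal.
0b11010011001101100000 = 0o3231540 in octal.
Subtract column by column in base 8:
  2-0 → 2
  6-4 → 2
  7-5 → 2
  4-1 → 3
  3-3 → 0
  3-2 → 1
  2-3 → 7 (borrow)
  2-0-1 → 1
  3-0 → 3

0o317103222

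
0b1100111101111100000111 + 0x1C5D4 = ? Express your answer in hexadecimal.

0b1100111101111100000111 = 0x33DF07 in hexadecimal.
Add column by column in base 16, right to left:
  7+4 = B
  0+D = D
  F+5 = 4 carry 1
  D+C+1 = A carry 1
  3+1+1 = 5
  3+0 = 3

0x35A4DB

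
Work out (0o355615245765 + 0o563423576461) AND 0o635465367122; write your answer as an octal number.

0o1041044002

Add column by column in base 8, right to left:
  5+1 = 6
  6+6 = 4 carry 1
  7+4+1 = 4 carry 1
  5+6+1 = 4 carry 1
  4+7+1 = 4 carry 1
  2+5+1 = 0 carry 1
  5+3+1 = 1 carry 1
  1+2+1 = 4
  6+4 = 2 carry 1
  5+3+1 = 1 carry 1
  5+6+1 = 4 carry 1
  3+5+1 = 1 carry 1
  final carry 1
Sum = 0o1141241044446; now AND with 0o635465367122:
  1&0=0, 1&6=0, 4&3=0, 1&5=1, 2&4=0, 4&6=4, 1&5=1, 0&3=0, 4&6=4, 4&7=4, 4&1=0, 4&2=0, 6&2=2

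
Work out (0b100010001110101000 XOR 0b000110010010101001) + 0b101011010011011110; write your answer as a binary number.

0b1001111101111011111

First 0b100010001110101000 XOR 0b000110010010101001 = 0b100100011100000001.
Add column by column in base 2, right to left:
  1+0 = 1
  0+1 = 1
  0+1 = 1
  0+1 = 1
  0+1 = 1
  0+0 = 0
  0+1 = 1
  0+1 = 1
  1+0 = 1
  1+0 = 1
  1+1 = 0 carry 1
  0+0+1 = 1
  0+1 = 1
  0+1 = 1
  1+0 = 1
  0+1 = 1
  0+0 = 0
  1+1 = 0 carry 1
  final carry 1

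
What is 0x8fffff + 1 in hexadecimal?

0x900000

The trailing 5 digits are F (max in base 16), so adding 1 cascades: they roll to 0 and the next digit up increments.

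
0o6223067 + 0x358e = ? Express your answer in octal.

0o6255705

0x358e = 0o32616 in octal.
Add column by column in base 8, right to left:
  7+6 = 5 carry 1
  6+1+1 = 0 carry 1
  0+6+1 = 7
  3+2 = 5
  2+3 = 5
  2+0 = 2
  6+0 = 6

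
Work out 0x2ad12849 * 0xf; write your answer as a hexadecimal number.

Multiply each base-16 digit by 15, carrying:
  9×15 = 135 → write 7 carry 8
  4×15+8 = 68 → write 4 carry 4
  8×15+4 = 124 → write c carry 7
  2×15+7 = 37 → write 5 carry 2
  1×15+2 = 17 → write 1 carry 1
  d×15+1 = 196 → write 4 carry 12
  a×15+12 = 162 → write 2 carry 10
  2×15+10 = 40 → write 8 carry 2
  remaining carry: 2

0x282415c47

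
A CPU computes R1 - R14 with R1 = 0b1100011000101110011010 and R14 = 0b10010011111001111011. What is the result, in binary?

Subtract column by column in base 2:
  0-1 → 1 (borrow)
  1-1-1 → 1 (borrow)
  0-0-1 → 1 (borrow)
  1-1-1 → 1 (borrow)
  1-1-1 → 1 (borrow)
  0-1-1 → 0 (borrow)
  0-1-1 → 0 (borrow)
  1-0-1 → 0
  1-0 → 1
  1-1 → 0
  0-1 → 1 (borrow)
  1-1-1 → 1 (borrow)
  0-1-1 → 0 (borrow)
  0-1-1 → 0 (borrow)
  0-0-1 → 1 (borrow)
  1-0-1 → 0
  1-1 → 0
  0-0 → 0
  0-0 → 0
  0-1 → 1 (borrow)
  1-0-1 → 0
  1-0 → 1

0b1010000100110100011111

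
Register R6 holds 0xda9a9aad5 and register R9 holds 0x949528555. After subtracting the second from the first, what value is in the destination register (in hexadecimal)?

0x460572580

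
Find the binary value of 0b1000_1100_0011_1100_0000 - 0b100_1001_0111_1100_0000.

0b1000010110000000000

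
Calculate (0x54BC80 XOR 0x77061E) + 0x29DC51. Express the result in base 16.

First 0x54BC80 XOR 0x77061E = 0x23BA9E.
Add column by column in base 16, right to left:
  E+1 = F
  9+5 = E
  A+C = 6 carry 1
  B+D+1 = 9 carry 1
  3+9+1 = D
  2+2 = 4

0x4D96EF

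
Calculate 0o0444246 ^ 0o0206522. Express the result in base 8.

0o0642764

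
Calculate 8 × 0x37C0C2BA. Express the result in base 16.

0x1BE0615D0

Multiply each base-16 digit by 8, carrying:
  A×8 = 80 → write 0 carry 5
  B×8+5 = 93 → write D carry 5
  2×8+5 = 21 → write 5 carry 1
  C×8+1 = 97 → write 1 carry 6
  0×8+6 = 6 → write 6
  C×8 = 96 → write 0 carry 6
  7×8+6 = 62 → write E carry 3
  3×8+3 = 27 → write B carry 1
  remaining carry: 1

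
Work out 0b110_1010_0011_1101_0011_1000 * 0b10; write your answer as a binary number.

0b110101000111101001110000

Multiply each base-2 digit by 2, carrying:
  0×2 = 0 → write 0
  0×2 = 0 → write 0
  0×2 = 0 → write 0
  1×2 = 2 → write 0 carry 1
  1×2+1 = 3 → write 1 carry 1
  1×2+1 = 3 → write 1 carry 1
  0×2+1 = 1 → write 1
  0×2 = 0 → write 0
  1×2 = 2 → write 0 carry 1
  0×2+1 = 1 → write 1
  1×2 = 2 → write 0 carry 1
  1×2+1 = 3 → write 1 carry 1
  1×2+1 = 3 → write 1 carry 1
  1×2+1 = 3 → write 1 carry 1
  0×2+1 = 1 → write 1
  0×2 = 0 → write 0
  0×2 = 0 → write 0
  1×2 = 2 → write 0 carry 1
  0×2+1 = 1 → write 1
  1×2 = 2 → write 0 carry 1
  0×2+1 = 1 → write 1
  1×2 = 2 → write 0 carry 1
  1×2+1 = 3 → write 1 carry 1
  remaining carry: 1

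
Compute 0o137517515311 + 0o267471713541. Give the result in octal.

0o427211431052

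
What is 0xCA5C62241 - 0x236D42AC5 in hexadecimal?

0xA6EF1F77C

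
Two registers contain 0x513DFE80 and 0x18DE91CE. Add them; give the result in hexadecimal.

0x6A1C904E

Add column by column in base 16, right to left:
  0+E = E
  8+C = 4 carry 1
  E+1+1 = 0 carry 1
  F+9+1 = 9 carry 1
  D+E+1 = C carry 1
  3+D+1 = 1 carry 1
  1+8+1 = A
  5+1 = 6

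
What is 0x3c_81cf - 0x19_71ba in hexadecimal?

0x231015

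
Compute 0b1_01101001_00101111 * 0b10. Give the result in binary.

0b101101001001011110

Multiply each base-2 digit by 2, carrying:
  1×2 = 2 → write 0 carry 1
  1×2+1 = 3 → write 1 carry 1
  1×2+1 = 3 → write 1 carry 1
  1×2+1 = 3 → write 1 carry 1
  0×2+1 = 1 → write 1
  1×2 = 2 → write 0 carry 1
  0×2+1 = 1 → write 1
  0×2 = 0 → write 0
  1×2 = 2 → write 0 carry 1
  0×2+1 = 1 → write 1
  0×2 = 0 → write 0
  1×2 = 2 → write 0 carry 1
  0×2+1 = 1 → write 1
  1×2 = 2 → write 0 carry 1
  1×2+1 = 3 → write 1 carry 1
  0×2+1 = 1 → write 1
  1×2 = 2 → write 0 carry 1
  remaining carry: 1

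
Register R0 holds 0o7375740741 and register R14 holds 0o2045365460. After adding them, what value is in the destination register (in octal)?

Add column by column in base 8, right to left:
  1+0 = 1
  4+6 = 2 carry 1
  7+4+1 = 4 carry 1
  0+5+1 = 6
  4+6 = 2 carry 1
  7+3+1 = 3 carry 1
  5+5+1 = 3 carry 1
  7+4+1 = 4 carry 1
  3+0+1 = 4
  7+2 = 1 carry 1
  final carry 1

0o11443326421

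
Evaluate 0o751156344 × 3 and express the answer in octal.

0o2673513254

Multiply each base-8 digit by 3, carrying:
  4×3 = 12 → write 4 carry 1
  4×3+1 = 13 → write 5 carry 1
  3×3+1 = 10 → write 2 carry 1
  6×3+1 = 19 → write 3 carry 2
  5×3+2 = 17 → write 1 carry 2
  1×3+2 = 5 → write 5
  1×3 = 3 → write 3
  5×3 = 15 → write 7 carry 1
  7×3+1 = 22 → write 6 carry 2
  remaining carry: 2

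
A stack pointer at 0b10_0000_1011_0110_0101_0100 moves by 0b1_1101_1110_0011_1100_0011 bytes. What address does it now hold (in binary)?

Add column by column in base 2, right to left:
  0+1 = 1
  0+1 = 1
  1+0 = 1
  0+0 = 0
  1+0 = 1
  0+0 = 0
  1+1 = 0 carry 1
  0+1+1 = 0 carry 1
  0+1+1 = 0 carry 1
  1+1+1 = 1 carry 1
  1+0+1 = 0 carry 1
  0+0+1 = 1
  1+0 = 1
  1+1 = 0 carry 1
  0+1+1 = 0 carry 1
  1+1+1 = 1 carry 1
  0+1+1 = 0 carry 1
  0+0+1 = 1
  0+1 = 1
  0+1 = 1
  0+1 = 1
  1+0 = 1

0b1111101001101000010111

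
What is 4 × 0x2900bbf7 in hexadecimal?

0xa402efdc

Multiply each base-16 digit by 4, carrying:
  7×4 = 28 → write c carry 1
  f×4+1 = 61 → write d carry 3
  b×4+3 = 47 → write f carry 2
  b×4+2 = 46 → write e carry 2
  0×4+2 = 2 → write 2
  0×4 = 0 → write 0
  9×4 = 36 → write 4 carry 2
  2×4+2 = 10 → write a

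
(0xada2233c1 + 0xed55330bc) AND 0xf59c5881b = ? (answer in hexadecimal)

0x909450019

Add column by column in base 16, right to left:
  1+c = d
  c+b = 7 carry 1
  3+0+1 = 4
  3+3 = 6
  2+3 = 5
  2+5 = 7
  a+5 = f
  d+d = a carry 1
  a+e+1 = 9 carry 1
  final carry 1
Sum = 0x19af75647d; now AND with 0xf59c5881b:
  1&0=0, 9&f=9, a&5=0, f&9=9, 7&c=4, 5&5=5, 6&8=0, 4&8=0, 7&1=1, d&b=9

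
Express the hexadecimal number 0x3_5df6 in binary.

0b110101110111110110

Expand each hex digit to 4 bits: 3=0011 5=0101 d=1101 f=1111 6=0110.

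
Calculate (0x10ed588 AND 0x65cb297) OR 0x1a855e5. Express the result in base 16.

0x1acd5e5

0x10ed588 AND 0x65cb297 = 0x00c9080.
Then OR with 0x1a855e5.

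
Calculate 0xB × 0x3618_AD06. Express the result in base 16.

0x2530F6F42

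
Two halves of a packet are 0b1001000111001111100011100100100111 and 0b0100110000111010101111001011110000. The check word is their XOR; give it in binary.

XOR bit by bit (1 where the bits differ):
  1001000111001111100011100100100111
^ 0100110000111010101111001011110000
= 1101110111110101001100101111010111

0b1101110111110101001100101111010111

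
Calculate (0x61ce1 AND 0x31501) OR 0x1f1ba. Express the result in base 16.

0x61ce1 AND 0x31501 = 0x21401.
Then OR with 0x1f1ba.

0x3f5bb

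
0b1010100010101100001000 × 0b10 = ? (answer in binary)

0b10101000101011000010000

Multiply each base-2 digit by 2, carrying:
  0×2 = 0 → write 0
  0×2 = 0 → write 0
  0×2 = 0 → write 0
  1×2 = 2 → write 0 carry 1
  0×2+1 = 1 → write 1
  0×2 = 0 → write 0
  0×2 = 0 → write 0
  0×2 = 0 → write 0
  1×2 = 2 → write 0 carry 1
  1×2+1 = 3 → write 1 carry 1
  0×2+1 = 1 → write 1
  1×2 = 2 → write 0 carry 1
  0×2+1 = 1 → write 1
  1×2 = 2 → write 0 carry 1
  0×2+1 = 1 → write 1
  0×2 = 0 → write 0
  0×2 = 0 → write 0
  1×2 = 2 → write 0 carry 1
  0×2+1 = 1 → write 1
  1×2 = 2 → write 0 carry 1
  0×2+1 = 1 → write 1
  1×2 = 2 → write 0 carry 1
  remaining carry: 1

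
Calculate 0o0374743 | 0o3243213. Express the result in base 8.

0o3377753

OR each oct digit independently (no carries):
  0|3=3, 3|2=3, 7|4=7, 4|3=7, 7|2=7, 4|1=5, 3|3=3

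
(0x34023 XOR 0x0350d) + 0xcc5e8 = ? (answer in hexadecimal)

0x103b16

First 0x34023 XOR 0x0350d = 0x3752e.
Add column by column in base 16, right to left:
  e+8 = 6 carry 1
  2+e+1 = 1 carry 1
  5+5+1 = b
  7+c = 3 carry 1
  3+c+1 = 0 carry 1
  final carry 1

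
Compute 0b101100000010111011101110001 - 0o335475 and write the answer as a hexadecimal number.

0b101100000010111011101110001 = 0x5817771 in hexadecimal.
0o335475 = 0x1bb3d in hexadecimal.
Subtract column by column in base 16:
  1-d → 4 (borrow)
  7-3-1 → 3
  7-b → c (borrow)
  7-b-1 → b (borrow)
  1-1-1 → f (borrow)
  8-0-1 → 7
  5-0 → 5

0x57fbc34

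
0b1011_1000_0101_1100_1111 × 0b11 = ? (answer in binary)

0b1000101001000101101101

Multiply each base-2 digit by 3, carrying:
  1×3 = 3 → write 1 carry 1
  1×3+1 = 4 → write 0 carry 2
  1×3+2 = 5 → write 1 carry 2
  1×3+2 = 5 → write 1 carry 2
  0×3+2 = 2 → write 0 carry 1
  0×3+1 = 1 → write 1
  1×3 = 3 → write 1 carry 1
  1×3+1 = 4 → write 0 carry 2
  1×3+2 = 5 → write 1 carry 2
  0×3+2 = 2 → write 0 carry 1
  1×3+1 = 4 → write 0 carry 2
  0×3+2 = 2 → write 0 carry 1
  0×3+1 = 1 → write 1
  0×3 = 0 → write 0
  0×3 = 0 → write 0
  1×3 = 3 → write 1 carry 1
  1×3+1 = 4 → write 0 carry 2
  1×3+2 = 5 → write 1 carry 2
  0×3+2 = 2 → write 0 carry 1
  1×3+1 = 4 → write 0 carry 2
  remaining carry: 10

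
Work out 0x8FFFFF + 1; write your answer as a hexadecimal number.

The trailing 5 digits are F (max in base 16), so adding 1 cascades: they roll to 0 and the next digit up increments.

0x900000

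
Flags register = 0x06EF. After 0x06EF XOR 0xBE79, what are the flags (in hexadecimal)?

0xB896

XOR each hex digit independently (no carries):
  0^B=B, 6^E=8, E^7=9, F^9=6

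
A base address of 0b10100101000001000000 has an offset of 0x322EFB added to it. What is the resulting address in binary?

0x322EFB = 0b1100100010111011111011 in binary.
Add column by column in base 2, right to left:
  0+1 = 1
  0+1 = 1
  0+0 = 0
  0+1 = 1
  0+1 = 1
  0+1 = 1
  1+1 = 0 carry 1
  0+1+1 = 0 carry 1
  0+0+1 = 1
  0+1 = 1
  0+1 = 1
  0+1 = 1
  1+0 = 1
  0+1 = 1
  1+0 = 1
  0+0 = 0
  0+0 = 0
  1+1 = 0 carry 1
  0+0+1 = 1
  1+0 = 1
  0+1 = 1
  0+1 = 1

0b1111000111111100111011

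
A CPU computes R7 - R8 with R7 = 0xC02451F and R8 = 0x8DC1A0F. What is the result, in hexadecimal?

0x3262B10

Subtract column by column in base 16:
  F-F → 0
  1-0 → 1
  5-A → B (borrow)
  4-1-1 → 2
  2-C → 6 (borrow)
  0-D-1 → 2 (borrow)
  C-8-1 → 3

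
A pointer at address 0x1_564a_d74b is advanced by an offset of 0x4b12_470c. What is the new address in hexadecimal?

Add column by column in base 16, right to left:
  b+c = 7 carry 1
  4+0+1 = 5
  7+7 = e
  d+4 = 1 carry 1
  a+2+1 = d
  4+1 = 5
  6+b = 1 carry 1
  5+4+1 = a
  1+0 = 1

0x1a15d1e57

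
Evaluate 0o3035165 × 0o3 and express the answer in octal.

Multiply each base-8 digit by 3, carrying:
  5×3 = 15 → write 7 carry 1
  6×3+1 = 19 → write 3 carry 2
  1×3+2 = 5 → write 5
  5×3 = 15 → write 7 carry 1
  3×3+1 = 10 → write 2 carry 1
  0×3+1 = 1 → write 1
  3×3 = 9 → write 1 carry 1
  remaining carry: 1

0o11127537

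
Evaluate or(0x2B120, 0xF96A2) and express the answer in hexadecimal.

OR each hex digit independently (no carries):
  2|F=F, B|9=B, 1|6=7, 2|A=A, 0|2=2

0xFB7A2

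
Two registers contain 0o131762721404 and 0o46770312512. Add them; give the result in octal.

0o200753234116

Add column by column in base 8, right to left:
  4+2 = 6
  0+1 = 1
  4+5 = 1 carry 1
  1+2+1 = 4
  2+1 = 3
  7+3 = 2 carry 1
  2+0+1 = 3
  6+7 = 5 carry 1
  7+7+1 = 7 carry 1
  1+6+1 = 0 carry 1
  3+4+1 = 0 carry 1
  1+0+1 = 2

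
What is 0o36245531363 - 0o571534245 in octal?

0o35453775116

Subtract column by column in base 8:
  3-5 → 6 (borrow)
  6-4-1 → 1
  3-2 → 1
  1-4 → 5 (borrow)
  3-3-1 → 7 (borrow)
  5-5-1 → 7 (borrow)
  5-1-1 → 3
  4-7 → 5 (borrow)
  2-5-1 → 4 (borrow)
  6-0-1 → 5
  3-0 → 3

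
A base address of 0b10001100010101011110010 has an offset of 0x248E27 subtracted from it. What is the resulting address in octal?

0b10001100010101011110010 = 0o21425362 in octal.
0x248E27 = 0o11107047 in octal.
Subtract column by column in base 8:
  2-7 → 3 (borrow)
  6-4-1 → 1
  3-0 → 3
  5-7 → 6 (borrow)
  2-0-1 → 1
  4-1 → 3
  1-1 → 0
  2-1 → 1

0o10316313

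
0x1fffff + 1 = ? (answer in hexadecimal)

The trailing 5 digits are F (max in base 16), so adding 1 cascades: they roll to 0 and the next digit up increments.

0x200000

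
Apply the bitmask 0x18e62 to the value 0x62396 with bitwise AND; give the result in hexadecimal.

0x00202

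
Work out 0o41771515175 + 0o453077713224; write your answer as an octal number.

0o515071430421

Add column by column in base 8, right to left:
  5+4 = 1 carry 1
  7+2+1 = 2 carry 1
  1+2+1 = 4
  5+3 = 0 carry 1
  1+1+1 = 3
  5+7 = 4 carry 1
  1+7+1 = 1 carry 1
  7+7+1 = 7 carry 1
  7+0+1 = 0 carry 1
  1+3+1 = 5
  4+5 = 1 carry 1
  0+4+1 = 5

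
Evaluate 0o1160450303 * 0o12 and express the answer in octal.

Multiply each base-8 digit by 10, carrying:
  3×10 = 30 → write 6 carry 3
  0×10+3 = 3 → write 3
  3×10 = 30 → write 6 carry 3
  0×10+3 = 3 → write 3
  5×10 = 50 → write 2 carry 6
  4×10+6 = 46 → write 6 carry 5
  0×10+5 = 5 → write 5
  6×10 = 60 → write 4 carry 7
  1×10+7 = 17 → write 1 carry 2
  1×10+2 = 12 → write 4 carry 1
  remaining carry: 1

0o14145623636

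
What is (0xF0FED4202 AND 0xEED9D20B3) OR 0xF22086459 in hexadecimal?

0xF0FED4202 AND 0xEED9D20B3 = 0xE0D8D0002.
Then OR with 0xF22086459.

0xF2F8D645B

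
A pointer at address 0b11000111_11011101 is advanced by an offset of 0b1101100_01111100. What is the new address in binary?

0b10011010001011001

Add column by column in base 2, right to left:
  1+0 = 1
  0+0 = 0
  1+1 = 0 carry 1
  1+1+1 = 1 carry 1
  1+1+1 = 1 carry 1
  0+1+1 = 0 carry 1
  1+1+1 = 1 carry 1
  1+0+1 = 0 carry 1
  1+0+1 = 0 carry 1
  1+0+1 = 0 carry 1
  1+1+1 = 1 carry 1
  0+1+1 = 0 carry 1
  0+0+1 = 1
  0+1 = 1
  1+1 = 0 carry 1
  1+0+1 = 0 carry 1
  final carry 1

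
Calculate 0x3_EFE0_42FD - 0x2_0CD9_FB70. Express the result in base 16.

0x1E306478D

Subtract column by column in base 16:
  D-0 → D
  F-7 → 8
  2-B → 7 (borrow)
  4-F-1 → 4 (borrow)
  0-9-1 → 6 (borrow)
  E-D-1 → 0
  F-C → 3
  E-0 → E
  3-2 → 1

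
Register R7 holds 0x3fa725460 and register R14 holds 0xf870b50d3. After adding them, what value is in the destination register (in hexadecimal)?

Add column by column in base 16, right to left:
  0+3 = 3
  6+d = 3 carry 1
  4+0+1 = 5
  5+5 = a
  2+b = d
  7+0 = 7
  a+7 = 1 carry 1
  f+8+1 = 8 carry 1
  3+f+1 = 3 carry 1
  final carry 1

0x13817da533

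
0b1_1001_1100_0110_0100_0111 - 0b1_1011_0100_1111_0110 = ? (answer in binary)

0b110000001000101010001

Subtract column by column in base 2:
  1-0 → 1
  1-1 → 0
  1-1 → 0
  0-0 → 0
  0-1 → 1 (borrow)
  0-1-1 → 0 (borrow)
  1-1-1 → 1 (borrow)
  0-1-1 → 0 (borrow)
  0-0-1 → 1 (borrow)
  1-0-1 → 0
  1-1 → 0
  0-0 → 0
  0-1 → 1 (borrow)
  0-1-1 → 0 (borrow)
  1-0-1 → 0
  1-1 → 0
  1-1 → 0
  0-0 → 0
  0-0 → 0
  1-0 → 1
  1-0 → 1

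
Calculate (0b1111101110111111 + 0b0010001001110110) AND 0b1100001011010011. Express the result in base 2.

Add column by column in base 2, right to left:
  1+0 = 1
  1+1 = 0 carry 1
  1+1+1 = 1 carry 1
  1+0+1 = 0 carry 1
  1+1+1 = 1 carry 1
  1+1+1 = 1 carry 1
  0+1+1 = 0 carry 1
  1+0+1 = 0 carry 1
  1+0+1 = 0 carry 1
  1+1+1 = 1 carry 1
  0+0+1 = 1
  1+0 = 1
  1+0 = 1
  1+1 = 0 carry 1
  1+0+1 = 0 carry 1
  1+0+1 = 0 carry 1
  final carry 1
Sum = 0b10001111000110101; now AND with 0b1100001011010011:
  10001111000110101
& 01100001011010011
= 00000001000010001

0b1000010001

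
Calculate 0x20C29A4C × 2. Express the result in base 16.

0x41853498

Multiply each base-16 digit by 2, carrying:
  C×2 = 24 → write 8 carry 1
  4×2+1 = 9 → write 9
  A×2 = 20 → write 4 carry 1
  9×2+1 = 19 → write 3 carry 1
  2×2+1 = 5 → write 5
  C×2 = 24 → write 8 carry 1
  0×2+1 = 1 → write 1
  2×2 = 4 → write 4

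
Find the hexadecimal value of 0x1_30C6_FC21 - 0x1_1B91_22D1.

Subtract column by column in base 16:
  1-1 → 0
  2-D → 5 (borrow)
  C-2-1 → 9
  F-2 → D
  6-1 → 5
  C-9 → 3
  0-B → 5 (borrow)
  3-1-1 → 1
  1-1 → 0

0x1535D950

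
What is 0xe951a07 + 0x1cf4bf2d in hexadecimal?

Add column by column in base 16, right to left:
  7+d = 4 carry 1
  0+2+1 = 3
  a+f = 9 carry 1
  1+b+1 = d
  5+4 = 9
  9+f = 8 carry 1
  e+c+1 = b carry 1
  0+1+1 = 2

0x2b89d934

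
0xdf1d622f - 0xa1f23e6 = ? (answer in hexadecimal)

0xd4fe3e49

Subtract column by column in base 16:
  f-6 → 9
  2-e → 4 (borrow)
  2-3-1 → e (borrow)
  6-2-1 → 3
  d-f → e (borrow)
  1-1-1 → f (borrow)
  f-a-1 → 4
  d-0 → d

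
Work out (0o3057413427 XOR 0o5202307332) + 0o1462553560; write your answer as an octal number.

0o7740470475

First 0o3057413427 XOR 0o5202307332 = 0o6255714715.
Add column by column in base 8, right to left:
  5+0 = 5
  1+6 = 7
  7+5 = 4 carry 1
  4+3+1 = 0 carry 1
  1+5+1 = 7
  7+5 = 4 carry 1
  5+2+1 = 0 carry 1
  5+6+1 = 4 carry 1
  2+4+1 = 7
  6+1 = 7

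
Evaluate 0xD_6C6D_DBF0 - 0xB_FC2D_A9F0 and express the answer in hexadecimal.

0x170403200

Subtract column by column in base 16:
  0-0 → 0
  F-F → 0
  B-9 → 2
  D-A → 3
  D-D → 0
  6-2 → 4
  C-C → 0
  6-F → 7 (borrow)
  D-B-1 → 1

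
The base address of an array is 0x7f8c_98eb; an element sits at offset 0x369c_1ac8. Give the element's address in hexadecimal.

Add column by column in base 16, right to left:
  b+8 = 3 carry 1
  e+c+1 = b carry 1
  8+a+1 = 3 carry 1
  9+1+1 = b
  c+c = 8 carry 1
  8+9+1 = 2 carry 1
  f+6+1 = 6 carry 1
  7+3+1 = b

0xb628b3b3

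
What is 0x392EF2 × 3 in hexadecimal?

Multiply each base-16 digit by 3, carrying:
  2×3 = 6 → write 6
  F×3 = 45 → write D carry 2
  E×3+2 = 44 → write C carry 2
  2×3+2 = 8 → write 8
  9×3 = 27 → write B carry 1
  3×3+1 = 10 → write A

0xAB8CD6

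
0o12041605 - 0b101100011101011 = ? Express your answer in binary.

0o12041605 = 0b1010000100001110000101 in binary.
Subtract column by column in base 2:
  1-1 → 0
  0-1 → 1 (borrow)
  1-0-1 → 0
  0-1 → 1 (borrow)
  0-0-1 → 1 (borrow)
  0-1-1 → 0 (borrow)
  0-1-1 → 0 (borrow)
  1-1-1 → 1 (borrow)
  1-0-1 → 0
  1-0 → 1
  0-0 → 0
  0-1 → 1 (borrow)
  0-1-1 → 0 (borrow)
  0-0-1 → 1 (borrow)
  1-1-1 → 1 (borrow)
  0-0-1 → 1 (borrow)
  0-0-1 → 1 (borrow)
  0-0-1 → 1 (borrow)
  0-0-1 → 1 (borrow)
  1-0-1 → 0
  0-0 → 0
  1-0 → 1

0b1001111110101010011010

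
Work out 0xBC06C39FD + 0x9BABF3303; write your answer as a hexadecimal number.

Add column by column in base 16, right to left:
  D+3 = 0 carry 1
  F+0+1 = 0 carry 1
  9+3+1 = D
  3+3 = 6
  C+F = B carry 1
  6+B+1 = 2 carry 1
  0+A+1 = B
  C+B = 7 carry 1
  B+9+1 = 5 carry 1
  final carry 1

0x157B2B6D00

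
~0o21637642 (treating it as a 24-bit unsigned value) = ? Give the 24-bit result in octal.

Each oct digit d becomes 7−d:
  2→5, 1→6, 6→1, 3→4, 7→0, 6→1, 4→3, 2→5

0o56140135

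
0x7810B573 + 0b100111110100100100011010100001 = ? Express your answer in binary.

0b10011111111000101111110000010100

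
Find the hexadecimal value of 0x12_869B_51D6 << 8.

Shifting left by 8 bits = 2 hex digits: append 2 zeros.

0x12869B51D600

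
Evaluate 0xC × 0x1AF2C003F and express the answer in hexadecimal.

0x14361002F4

Multiply each base-16 digit by 12, carrying:
  F×12 = 180 → write 4 carry 11
  3×12+11 = 47 → write F carry 2
  0×12+2 = 2 → write 2
  0×12 = 0 → write 0
  C×12 = 144 → write 0 carry 9
  2×12+9 = 33 → write 1 carry 2
  F×12+2 = 182 → write 6 carry 11
  A×12+11 = 131 → write 3 carry 8
  1×12+8 = 20 → write 4 carry 1
  remaining carry: 1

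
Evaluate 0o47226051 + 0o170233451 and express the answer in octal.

0o237461522

Add column by column in base 8, right to left:
  1+1 = 2
  5+5 = 2 carry 1
  0+4+1 = 5
  6+3 = 1 carry 1
  2+3+1 = 6
  2+2 = 4
  7+0 = 7
  4+7 = 3 carry 1
  0+1+1 = 2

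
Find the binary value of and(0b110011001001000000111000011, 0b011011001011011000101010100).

0b010011001001000000101000000

AND bit by bit (1 only where both bits are 1):
  110011001001000000111000011
& 011011001011011000101010100
= 010011001001000000101000000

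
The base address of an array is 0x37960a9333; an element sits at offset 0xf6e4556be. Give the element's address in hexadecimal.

0x47044fe9f1

Add column by column in base 16, right to left:
  3+e = 1 carry 1
  3+b+1 = f
  3+6 = 9
  9+5 = e
  a+5 = f
  0+4 = 4
  6+e = 4 carry 1
  9+6+1 = 0 carry 1
  7+f+1 = 7 carry 1
  3+0+1 = 4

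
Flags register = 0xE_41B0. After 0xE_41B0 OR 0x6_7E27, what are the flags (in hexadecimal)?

OR each hex digit independently (no carries):
  E|6=E, 4|7=7, 1|E=F, B|2=B, 0|7=7

0xE7FB7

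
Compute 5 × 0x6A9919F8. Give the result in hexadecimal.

0x214FD81D8

Multiply each base-16 digit by 5, carrying:
  8×5 = 40 → write 8 carry 2
  F×5+2 = 77 → write D carry 4
  9×5+4 = 49 → write 1 carry 3
  1×5+3 = 8 → write 8
  9×5 = 45 → write D carry 2
  9×5+2 = 47 → write F carry 2
  A×5+2 = 52 → write 4 carry 3
  6×5+3 = 33 → write 1 carry 2
  remaining carry: 2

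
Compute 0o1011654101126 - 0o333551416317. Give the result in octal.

0o456102462607

Subtract column by column in base 8:
  6-7 → 7 (borrow)
  2-1-1 → 0
  1-3 → 6 (borrow)
  1-6-1 → 2 (borrow)
  0-1-1 → 6 (borrow)
  1-4-1 → 4 (borrow)
  4-1-1 → 2
  5-5 → 0
  6-5 → 1
  1-3 → 6 (borrow)
  1-3-1 → 5 (borrow)
  0-3-1 → 4 (borrow)
  1-0-1 → 0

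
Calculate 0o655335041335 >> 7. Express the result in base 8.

0o3265564205

7 bits is not a whole number of base-8 digits; in binary: 110101101011011101000100001011011101 >> 7 = 11010110101101110100010000101.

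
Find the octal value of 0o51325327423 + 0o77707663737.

0o151235213362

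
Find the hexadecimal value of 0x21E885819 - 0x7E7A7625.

0x1A00DE1F4

Subtract column by column in base 16:
  9-5 → 4
  1-2 → F (borrow)
  8-6-1 → 1
  5-7 → E (borrow)
  8-A-1 → D (borrow)
  8-7-1 → 0
  E-E → 0
  1-7 → A (borrow)
  2-0-1 → 1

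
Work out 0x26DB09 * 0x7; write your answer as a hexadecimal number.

Multiply each base-16 digit by 7, carrying:
  9×7 = 63 → write F carry 3
  0×7+3 = 3 → write 3
  B×7 = 77 → write D carry 4
  D×7+4 = 95 → write F carry 5
  6×7+5 = 47 → write F carry 2
  2×7+2 = 16 → write 0 carry 1
  remaining carry: 1

0x10FFD3F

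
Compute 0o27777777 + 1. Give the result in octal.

0o30000000

The trailing 7 digits are 7 (max in base 8), so adding 1 cascades: they roll to 0 and the next digit up increments.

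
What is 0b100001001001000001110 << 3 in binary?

Left shift by 3: append 3 zero bits.

0b100001001001000001110000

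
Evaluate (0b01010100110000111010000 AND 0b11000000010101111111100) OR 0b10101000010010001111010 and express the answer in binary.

0b01010100110000111010000 AND 0b11000000010101111111100 = 0b01000000010000111010000.
Then OR with 0b10101000010010001111010.

0b11101000010010111111010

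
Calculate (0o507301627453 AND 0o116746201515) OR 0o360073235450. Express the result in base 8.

0o366373235451

0o507301627453 AND 0o116746201515 = 0o106300201411.
Then OR with 0o360073235450.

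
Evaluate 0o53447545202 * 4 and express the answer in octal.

0o256236625010

Multiply each base-8 digit by 4, carrying:
  2×4 = 8 → write 0 carry 1
  0×4+1 = 1 → write 1
  2×4 = 8 → write 0 carry 1
  5×4+1 = 21 → write 5 carry 2
  4×4+2 = 18 → write 2 carry 2
  5×4+2 = 22 → write 6 carry 2
  7×4+2 = 30 → write 6 carry 3
  4×4+3 = 19 → write 3 carry 2
  4×4+2 = 18 → write 2 carry 2
  3×4+2 = 14 → write 6 carry 1
  5×4+1 = 21 → write 5 carry 2
  remaining carry: 2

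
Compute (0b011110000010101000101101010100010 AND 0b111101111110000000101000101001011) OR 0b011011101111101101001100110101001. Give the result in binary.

0b11111101111101101101100110101011

0b011110000010101000101101010100010 AND 0b111101111110000000101000101001011 = 0b011100000010000000101000000000010.
Then OR with 0b011011101111101101001100110101001.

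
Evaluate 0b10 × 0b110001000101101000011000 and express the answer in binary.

0b1100010001011010000110000

Multiply each base-2 digit by 2, carrying:
  0×2 = 0 → write 0
  0×2 = 0 → write 0
  0×2 = 0 → write 0
  1×2 = 2 → write 0 carry 1
  1×2+1 = 3 → write 1 carry 1
  0×2+1 = 1 → write 1
  0×2 = 0 → write 0
  0×2 = 0 → write 0
  0×2 = 0 → write 0
  1×2 = 2 → write 0 carry 1
  0×2+1 = 1 → write 1
  1×2 = 2 → write 0 carry 1
  1×2+1 = 3 → write 1 carry 1
  0×2+1 = 1 → write 1
  1×2 = 2 → write 0 carry 1
  0×2+1 = 1 → write 1
  0×2 = 0 → write 0
  0×2 = 0 → write 0
  1×2 = 2 → write 0 carry 1
  0×2+1 = 1 → write 1
  0×2 = 0 → write 0
  0×2 = 0 → write 0
  1×2 = 2 → write 0 carry 1
  1×2+1 = 3 → write 1 carry 1
  remaining carry: 1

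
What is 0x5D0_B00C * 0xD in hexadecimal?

0x4B98F09C

Multiply each base-16 digit by 13, carrying:
  C×13 = 156 → write C carry 9
  0×13+9 = 9 → write 9
  0×13 = 0 → write 0
  B×13 = 143 → write F carry 8
  0×13+8 = 8 → write 8
  D×13 = 169 → write 9 carry 10
  5×13+10 = 75 → write B carry 4
  remaining carry: 4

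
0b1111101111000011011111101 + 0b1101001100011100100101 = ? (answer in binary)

0b10001011000100111000100010

Add column by column in base 2, right to left:
  1+1 = 0 carry 1
  0+0+1 = 1
  1+1 = 0 carry 1
  1+0+1 = 0 carry 1
  1+0+1 = 0 carry 1
  1+1+1 = 1 carry 1
  1+0+1 = 0 carry 1
  1+0+1 = 0 carry 1
  0+1+1 = 0 carry 1
  1+1+1 = 1 carry 1
  1+1+1 = 1 carry 1
  0+0+1 = 1
  0+0 = 0
  0+0 = 0
  0+1 = 1
  1+1 = 0 carry 1
  1+0+1 = 0 carry 1
  1+0+1 = 0 carry 1
  1+1+1 = 1 carry 1
  0+0+1 = 1
  1+1 = 0 carry 1
  1+1+1 = 1 carry 1
  1+0+1 = 0 carry 1
  1+0+1 = 0 carry 1
  1+0+1 = 0 carry 1
  final carry 1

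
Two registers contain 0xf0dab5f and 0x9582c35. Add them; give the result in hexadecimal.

Add column by column in base 16, right to left:
  f+5 = 4 carry 1
  5+3+1 = 9
  b+c = 7 carry 1
  a+2+1 = d
  d+8 = 5 carry 1
  0+5+1 = 6
  f+9 = 8 carry 1
  final carry 1

0x1865d794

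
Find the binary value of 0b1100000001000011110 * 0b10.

Multiply each base-2 digit by 2, carrying:
  0×2 = 0 → write 0
  1×2 = 2 → write 0 carry 1
  1×2+1 = 3 → write 1 carry 1
  1×2+1 = 3 → write 1 carry 1
  1×2+1 = 3 → write 1 carry 1
  0×2+1 = 1 → write 1
  0×2 = 0 → write 0
  0×2 = 0 → write 0
  0×2 = 0 → write 0
  1×2 = 2 → write 0 carry 1
  0×2+1 = 1 → write 1
  0×2 = 0 → write 0
  0×2 = 0 → write 0
  0×2 = 0 → write 0
  0×2 = 0 → write 0
  0×2 = 0 → write 0
  0×2 = 0 → write 0
  1×2 = 2 → write 0 carry 1
  1×2+1 = 3 → write 1 carry 1
  remaining carry: 1

0b11000000010000111100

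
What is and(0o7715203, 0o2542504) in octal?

0o2500000

AND each oct digit independently (no carries):
  7&2=2, 7&5=5, 1&4=0, 5&2=0, 2&5=0, 0&0=0, 3&4=0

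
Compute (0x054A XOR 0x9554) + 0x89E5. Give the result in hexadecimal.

0x11A03

First 0x054A XOR 0x9554 = 0x901E.
Add column by column in base 16, right to left:
  E+5 = 3 carry 1
  1+E+1 = 0 carry 1
  0+9+1 = A
  9+8 = 1 carry 1
  final carry 1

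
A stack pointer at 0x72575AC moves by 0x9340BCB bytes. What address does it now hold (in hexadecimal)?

Add column by column in base 16, right to left:
  C+B = 7 carry 1
  A+C+1 = 7 carry 1
  5+B+1 = 1 carry 1
  7+0+1 = 8
  5+4 = 9
  2+3 = 5
  7+9 = 0 carry 1
  final carry 1

0x10598177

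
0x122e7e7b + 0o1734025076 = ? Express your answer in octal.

0x122e7e7b = 0o2213477173 in octal.
Add column by column in base 8, right to left:
  3+6 = 1 carry 1
  7+7+1 = 7 carry 1
  1+0+1 = 2
  7+5 = 4 carry 1
  7+2+1 = 2 carry 1
  4+0+1 = 5
  3+4 = 7
  1+3 = 4
  2+7 = 1 carry 1
  2+1+1 = 4

0o4147524271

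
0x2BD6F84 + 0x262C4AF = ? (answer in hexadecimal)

0x5203433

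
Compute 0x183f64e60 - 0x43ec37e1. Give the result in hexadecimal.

0x1400a167f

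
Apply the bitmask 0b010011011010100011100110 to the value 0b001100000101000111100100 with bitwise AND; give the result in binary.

0b000000000000000011100100

AND bit by bit (1 only where both bits are 1):
  001100000101000111100100
& 010011011010100011100110
= 000000000000000011100100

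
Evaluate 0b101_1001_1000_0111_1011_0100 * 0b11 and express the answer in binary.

0b1000011001001011100011100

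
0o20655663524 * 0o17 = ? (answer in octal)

0o374457606754

Multiply each base-8 digit by 15, carrying:
  4×15 = 60 → write 4 carry 7
  2×15+7 = 37 → write 5 carry 4
  5×15+4 = 79 → write 7 carry 9
  3×15+9 = 54 → write 6 carry 6
  6×15+6 = 96 → write 0 carry 12
  6×15+12 = 102 → write 6 carry 12
  5×15+12 = 87 → write 7 carry 10
  5×15+10 = 85 → write 5 carry 10
  6×15+10 = 100 → write 4 carry 12
  0×15+12 = 12 → write 4 carry 1
  2×15+1 = 31 → write 7 carry 3
  remaining carry: 3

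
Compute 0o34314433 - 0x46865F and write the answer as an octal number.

0o12611274

0x46865F = 0o21503137 in octal.
Subtract column by column in base 8:
  3-7 → 4 (borrow)
  3-3-1 → 7 (borrow)
  4-1-1 → 2
  4-3 → 1
  1-0 → 1
  3-5 → 6 (borrow)
  4-1-1 → 2
  3-2 → 1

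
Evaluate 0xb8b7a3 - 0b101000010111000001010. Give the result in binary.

0b101001001000100110011001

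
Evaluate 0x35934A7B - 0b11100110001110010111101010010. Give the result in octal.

0o3063015451

0x35934A7B = 0o6544645173 in octal.
0b11100110001110010111101010010 = 0o3461627522 in octal.
Subtract column by column in base 8:
  3-2 → 1
  7-2 → 5
  1-5 → 4 (borrow)
  5-7-1 → 5 (borrow)
  4-2-1 → 1
  6-6 → 0
  4-1 → 3
  4-6 → 6 (borrow)
  5-4-1 → 0
  6-3 → 3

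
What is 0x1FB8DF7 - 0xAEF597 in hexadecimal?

Subtract column by column in base 16:
  7-7 → 0
  F-9 → 6
  D-5 → 8
  8-F → 9 (borrow)
  B-E-1 → C (borrow)
  F-A-1 → 4
  1-0 → 1

0x14C9860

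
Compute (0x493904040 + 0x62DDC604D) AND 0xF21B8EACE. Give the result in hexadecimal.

0xA0128A08C

Add column by column in base 16, right to left:
  0+D = D
  4+4 = 8
  0+0 = 0
  4+6 = A
  0+C = C
  9+D = 6 carry 1
  3+D+1 = 1 carry 1
  9+2+1 = C
  4+6 = A
Sum = 0xAC16CA08D; now AND with 0xF21B8EACE:
  A&F=A, C&2=0, 1&1=1, 6&B=2, C&8=8, A&E=A, 0&A=0, 8&C=8, D&E=C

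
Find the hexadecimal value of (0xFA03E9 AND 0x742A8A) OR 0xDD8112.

0xFA03E9 AND 0x742A8A = 0x700288.
Then OR with 0xDD8112.

0xFD839A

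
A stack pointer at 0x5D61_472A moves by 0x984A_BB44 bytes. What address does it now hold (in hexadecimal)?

0xF5AC026E

Add column by column in base 16, right to left:
  A+4 = E
  2+4 = 6
  7+B = 2 carry 1
  4+B+1 = 0 carry 1
  1+A+1 = C
  6+4 = A
  D+8 = 5 carry 1
  5+9+1 = F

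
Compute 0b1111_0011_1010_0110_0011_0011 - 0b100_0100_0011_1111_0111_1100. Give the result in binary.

Subtract column by column in base 2:
  1-0 → 1
  1-0 → 1
  0-1 → 1 (borrow)
  0-1-1 → 0 (borrow)
  1-1-1 → 1 (borrow)
  1-1-1 → 1 (borrow)
  0-1-1 → 0 (borrow)
  0-0-1 → 1 (borrow)
  0-1-1 → 0 (borrow)
  1-1-1 → 1 (borrow)
  1-1-1 → 1 (borrow)
  0-1-1 → 0 (borrow)
  0-1-1 → 0 (borrow)
  1-1-1 → 1 (borrow)
  0-0-1 → 1 (borrow)
  1-0-1 → 0
  1-0 → 1
  1-0 → 1
  0-1 → 1 (borrow)
  0-0-1 → 1 (borrow)
  1-0-1 → 0
  1-0 → 1
  1-1 → 0
  1-0 → 1

0b101011110110011010110111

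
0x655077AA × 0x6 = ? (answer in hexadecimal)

0x25FE2CDFC

Multiply each base-16 digit by 6, carrying:
  A×6 = 60 → write C carry 3
  A×6+3 = 63 → write F carry 3
  7×6+3 = 45 → write D carry 2
  7×6+2 = 44 → write C carry 2
  0×6+2 = 2 → write 2
  5×6 = 30 → write E carry 1
  5×6+1 = 31 → write F carry 1
  6×6+1 = 37 → write 5 carry 2
  remaining carry: 2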